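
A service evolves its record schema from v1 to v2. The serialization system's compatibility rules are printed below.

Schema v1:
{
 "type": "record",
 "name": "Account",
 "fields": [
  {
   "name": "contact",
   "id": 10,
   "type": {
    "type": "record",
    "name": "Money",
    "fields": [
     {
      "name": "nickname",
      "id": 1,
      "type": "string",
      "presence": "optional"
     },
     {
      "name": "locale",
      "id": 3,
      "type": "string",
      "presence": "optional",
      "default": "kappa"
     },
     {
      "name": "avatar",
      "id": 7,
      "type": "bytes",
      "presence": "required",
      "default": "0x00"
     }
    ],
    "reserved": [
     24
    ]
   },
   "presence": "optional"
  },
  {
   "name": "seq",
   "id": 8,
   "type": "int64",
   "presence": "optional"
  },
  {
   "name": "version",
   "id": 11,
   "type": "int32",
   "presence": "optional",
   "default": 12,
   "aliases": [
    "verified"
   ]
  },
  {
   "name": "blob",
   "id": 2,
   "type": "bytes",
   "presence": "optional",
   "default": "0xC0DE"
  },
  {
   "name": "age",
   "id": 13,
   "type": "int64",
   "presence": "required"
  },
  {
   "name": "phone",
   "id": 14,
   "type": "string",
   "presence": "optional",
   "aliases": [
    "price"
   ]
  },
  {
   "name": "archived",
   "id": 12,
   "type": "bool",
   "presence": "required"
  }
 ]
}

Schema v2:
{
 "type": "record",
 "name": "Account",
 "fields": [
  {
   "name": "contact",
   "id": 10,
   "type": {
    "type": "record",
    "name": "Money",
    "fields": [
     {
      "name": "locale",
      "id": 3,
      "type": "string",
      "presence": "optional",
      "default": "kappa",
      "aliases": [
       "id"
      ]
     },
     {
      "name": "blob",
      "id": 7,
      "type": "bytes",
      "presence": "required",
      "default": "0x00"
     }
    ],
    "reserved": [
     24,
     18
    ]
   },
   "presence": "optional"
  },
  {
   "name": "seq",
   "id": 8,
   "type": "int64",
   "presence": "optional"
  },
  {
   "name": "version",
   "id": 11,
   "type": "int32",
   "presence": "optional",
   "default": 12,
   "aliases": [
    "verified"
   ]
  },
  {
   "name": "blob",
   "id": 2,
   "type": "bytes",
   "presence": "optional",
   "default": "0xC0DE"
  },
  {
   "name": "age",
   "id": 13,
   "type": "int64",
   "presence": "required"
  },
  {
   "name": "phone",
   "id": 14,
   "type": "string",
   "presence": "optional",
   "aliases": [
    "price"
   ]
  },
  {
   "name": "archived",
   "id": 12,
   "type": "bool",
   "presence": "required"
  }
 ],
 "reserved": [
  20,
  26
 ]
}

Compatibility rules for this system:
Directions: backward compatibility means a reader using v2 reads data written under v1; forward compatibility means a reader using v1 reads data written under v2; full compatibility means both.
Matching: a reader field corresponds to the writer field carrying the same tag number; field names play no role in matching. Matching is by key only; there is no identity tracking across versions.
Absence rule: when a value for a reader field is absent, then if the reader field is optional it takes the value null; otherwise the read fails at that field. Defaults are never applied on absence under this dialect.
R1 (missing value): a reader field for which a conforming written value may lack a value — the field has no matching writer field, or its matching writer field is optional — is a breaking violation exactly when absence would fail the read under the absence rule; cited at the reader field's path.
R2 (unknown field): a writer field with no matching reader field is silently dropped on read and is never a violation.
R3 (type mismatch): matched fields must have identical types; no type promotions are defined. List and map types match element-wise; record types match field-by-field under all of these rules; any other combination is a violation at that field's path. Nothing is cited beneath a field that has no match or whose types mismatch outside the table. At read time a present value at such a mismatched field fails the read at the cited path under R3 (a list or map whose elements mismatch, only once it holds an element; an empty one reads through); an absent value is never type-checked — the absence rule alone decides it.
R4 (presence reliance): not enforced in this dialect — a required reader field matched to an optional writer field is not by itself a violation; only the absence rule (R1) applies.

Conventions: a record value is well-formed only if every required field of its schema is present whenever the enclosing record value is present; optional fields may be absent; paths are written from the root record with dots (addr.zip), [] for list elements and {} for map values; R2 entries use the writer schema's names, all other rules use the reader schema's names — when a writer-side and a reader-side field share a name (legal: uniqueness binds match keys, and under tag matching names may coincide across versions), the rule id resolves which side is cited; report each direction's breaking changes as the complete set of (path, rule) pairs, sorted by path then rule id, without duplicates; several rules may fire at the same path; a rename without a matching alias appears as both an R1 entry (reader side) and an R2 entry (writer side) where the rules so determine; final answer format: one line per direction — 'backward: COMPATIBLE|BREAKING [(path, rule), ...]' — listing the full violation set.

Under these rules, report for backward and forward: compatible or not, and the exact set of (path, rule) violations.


backward: COMPATIBLE []; forward: COMPATIBLE []

arrows below run writer -> reader for Account
backward pass over Account, reader schema v2, writer schema v1:
  contact <- contact (Money -> Money, writer optional)
  seq <- seq (int64 -> int64, writer optional)
  version <- version (int32 -> int32, writer optional)
  blob <- blob (bytes -> bytes, writer optional)
  age <- age (int64 -> int64, writer required)
  phone <- phone (string -> string, writer optional)
  archived <- archived (bool -> bool, writer required)
  contact.locale <- contact.locale (string -> string, writer optional)
  contact.blob <- contact.avatar (bytes -> bytes, writer required)
  writer field contact.nickname has no reader counterpart
  => backward: COMPATIBLE
forward pass over Account, reader schema v1, writer schema v2:
  contact <- contact (Money -> Money, writer optional)
  seq <- seq (int64 -> int64, writer optional)
  version <- version (int32 -> int32, writer optional)
  blob <- blob (bytes -> bytes, writer optional)
  age <- age (int64 -> int64, writer required)
  phone <- phone (string -> string, writer optional)
  archived <- archived (bool -> bool, writer required)
  contact.nickname: no writer-side match
  contact.locale <- contact.locale (string -> string, writer optional)
  contact.avatar <- contact.blob (bytes -> bytes, writer required)
  => forward: COMPATIBLE


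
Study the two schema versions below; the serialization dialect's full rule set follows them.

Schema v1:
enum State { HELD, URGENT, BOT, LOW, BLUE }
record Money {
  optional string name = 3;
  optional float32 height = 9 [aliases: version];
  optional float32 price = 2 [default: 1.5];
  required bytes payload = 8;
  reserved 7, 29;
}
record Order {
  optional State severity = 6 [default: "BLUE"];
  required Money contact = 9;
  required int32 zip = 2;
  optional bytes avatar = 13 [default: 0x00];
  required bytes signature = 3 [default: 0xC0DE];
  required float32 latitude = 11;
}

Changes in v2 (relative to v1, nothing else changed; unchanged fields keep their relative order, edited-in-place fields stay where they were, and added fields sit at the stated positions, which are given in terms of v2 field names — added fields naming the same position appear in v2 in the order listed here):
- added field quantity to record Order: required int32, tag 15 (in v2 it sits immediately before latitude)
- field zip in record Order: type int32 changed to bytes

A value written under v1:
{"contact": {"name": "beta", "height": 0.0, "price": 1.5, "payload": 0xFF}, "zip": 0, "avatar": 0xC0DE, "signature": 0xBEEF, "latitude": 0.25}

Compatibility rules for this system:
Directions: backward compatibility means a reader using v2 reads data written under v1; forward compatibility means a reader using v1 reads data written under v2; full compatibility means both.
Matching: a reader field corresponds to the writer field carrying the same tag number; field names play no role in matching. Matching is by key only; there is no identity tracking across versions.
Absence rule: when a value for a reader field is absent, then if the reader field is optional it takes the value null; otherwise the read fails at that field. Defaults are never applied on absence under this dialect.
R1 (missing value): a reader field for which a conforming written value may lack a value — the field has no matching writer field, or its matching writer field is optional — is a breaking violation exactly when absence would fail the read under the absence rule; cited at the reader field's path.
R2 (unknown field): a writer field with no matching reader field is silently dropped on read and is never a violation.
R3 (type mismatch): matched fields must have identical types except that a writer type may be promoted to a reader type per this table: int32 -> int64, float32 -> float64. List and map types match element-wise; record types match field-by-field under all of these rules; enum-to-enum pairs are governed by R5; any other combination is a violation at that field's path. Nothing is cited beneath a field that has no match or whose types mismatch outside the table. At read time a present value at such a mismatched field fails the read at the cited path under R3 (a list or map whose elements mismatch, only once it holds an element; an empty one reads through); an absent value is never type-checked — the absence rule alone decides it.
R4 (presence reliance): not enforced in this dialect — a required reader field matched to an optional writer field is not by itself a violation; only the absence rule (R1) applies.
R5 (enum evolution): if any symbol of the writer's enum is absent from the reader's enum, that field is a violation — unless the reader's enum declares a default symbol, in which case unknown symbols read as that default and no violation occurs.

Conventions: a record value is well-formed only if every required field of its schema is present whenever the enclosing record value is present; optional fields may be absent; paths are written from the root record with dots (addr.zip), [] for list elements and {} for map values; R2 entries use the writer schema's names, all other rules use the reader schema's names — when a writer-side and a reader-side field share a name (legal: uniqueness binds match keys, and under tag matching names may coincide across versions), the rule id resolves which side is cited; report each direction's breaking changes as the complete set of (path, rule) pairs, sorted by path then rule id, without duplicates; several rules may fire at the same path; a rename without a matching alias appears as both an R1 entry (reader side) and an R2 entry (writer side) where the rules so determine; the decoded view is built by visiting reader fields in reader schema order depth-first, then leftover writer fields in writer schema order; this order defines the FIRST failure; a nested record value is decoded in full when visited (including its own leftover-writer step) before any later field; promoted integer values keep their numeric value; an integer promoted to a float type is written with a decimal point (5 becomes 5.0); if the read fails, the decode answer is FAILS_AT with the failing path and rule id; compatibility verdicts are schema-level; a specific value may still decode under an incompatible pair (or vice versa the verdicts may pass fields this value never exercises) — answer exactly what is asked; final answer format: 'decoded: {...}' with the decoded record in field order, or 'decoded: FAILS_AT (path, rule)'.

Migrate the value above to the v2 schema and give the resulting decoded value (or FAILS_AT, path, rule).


arrows below run writer -> reader for Order
migrating the Order value to v2:
  severity := null (not supplied -> null)
  contact.name := "beta"
  contact.height := 0.0
  contact.price := 1.5
  contact.payload := 0xFF
  read fails at zip under R3
  => FAILS_AT (zip, R3)
the rest of the Order diff is inert for this question:
  added field quantity to record Order: required int32, tag 15 (in v2 it sits immediately before latitude) -> affects the rule determinations only; this particular Order value decodes identically

decoded: FAILS_AT (zip, R3)


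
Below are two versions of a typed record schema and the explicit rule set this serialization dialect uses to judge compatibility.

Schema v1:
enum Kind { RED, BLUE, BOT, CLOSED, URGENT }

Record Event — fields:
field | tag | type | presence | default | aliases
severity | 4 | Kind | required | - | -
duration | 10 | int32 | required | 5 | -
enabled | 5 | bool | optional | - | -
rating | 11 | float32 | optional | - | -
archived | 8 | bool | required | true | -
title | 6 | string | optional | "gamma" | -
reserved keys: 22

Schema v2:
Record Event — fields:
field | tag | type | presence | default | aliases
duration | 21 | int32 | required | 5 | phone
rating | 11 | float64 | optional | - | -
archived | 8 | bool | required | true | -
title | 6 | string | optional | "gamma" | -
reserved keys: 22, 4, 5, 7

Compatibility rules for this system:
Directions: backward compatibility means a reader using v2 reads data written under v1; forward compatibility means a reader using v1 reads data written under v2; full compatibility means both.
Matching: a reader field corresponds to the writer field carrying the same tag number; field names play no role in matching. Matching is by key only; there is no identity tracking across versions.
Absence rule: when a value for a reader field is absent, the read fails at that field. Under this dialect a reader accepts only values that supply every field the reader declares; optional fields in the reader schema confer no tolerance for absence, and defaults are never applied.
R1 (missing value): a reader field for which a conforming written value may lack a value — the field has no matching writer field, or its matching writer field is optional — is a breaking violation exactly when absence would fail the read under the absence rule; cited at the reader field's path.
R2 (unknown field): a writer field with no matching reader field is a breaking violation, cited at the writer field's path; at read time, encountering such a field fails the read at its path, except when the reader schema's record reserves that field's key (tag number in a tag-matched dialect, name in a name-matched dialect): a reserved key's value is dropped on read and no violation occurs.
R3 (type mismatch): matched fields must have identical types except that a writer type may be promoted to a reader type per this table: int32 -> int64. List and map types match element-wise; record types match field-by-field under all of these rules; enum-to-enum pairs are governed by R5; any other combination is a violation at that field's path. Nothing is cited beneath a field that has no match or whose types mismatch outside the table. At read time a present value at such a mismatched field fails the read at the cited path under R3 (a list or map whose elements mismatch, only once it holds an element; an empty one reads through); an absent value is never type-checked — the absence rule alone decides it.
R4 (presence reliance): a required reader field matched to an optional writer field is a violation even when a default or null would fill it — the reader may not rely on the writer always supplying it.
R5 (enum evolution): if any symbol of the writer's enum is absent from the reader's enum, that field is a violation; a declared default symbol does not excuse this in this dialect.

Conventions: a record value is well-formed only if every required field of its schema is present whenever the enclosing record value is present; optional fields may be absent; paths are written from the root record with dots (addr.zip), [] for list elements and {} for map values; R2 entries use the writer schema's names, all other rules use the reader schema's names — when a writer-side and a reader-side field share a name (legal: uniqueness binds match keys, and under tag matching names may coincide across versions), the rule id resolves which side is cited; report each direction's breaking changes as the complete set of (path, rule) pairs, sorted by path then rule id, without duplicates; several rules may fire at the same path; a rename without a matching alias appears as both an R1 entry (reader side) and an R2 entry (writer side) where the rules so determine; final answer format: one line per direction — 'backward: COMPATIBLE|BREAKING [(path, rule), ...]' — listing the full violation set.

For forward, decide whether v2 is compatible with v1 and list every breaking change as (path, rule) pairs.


forward: BREAKING [(duration, R1), (duration, R2), (enabled, R1), (rating, R1), (rating, R3), (severity, R1), (title, R1)]

in Event below, arrows point writer -> reader
forward for Event (reader v1, writer v2):
  severity: no writer-side match
  duration: no writer-side match
  enabled: no writer-side match
  rating: float64 -> float32, writer optional; from rating
  archived: bool -> bool, writer required; from archived
  title: string -> string, writer optional; from title
  duration (writer side), unknown to reader
  breaking: (duration, R1)
  breaking: (duration, R2)
  breaking: (enabled, R1)
  breaking: (rating, R1)
  breaking: (rating, R3)
  breaking: (severity, R1)
  breaking: (title, R1)
  forward on Event therefore BREAKING (7)
the rest of the Event diff is inert for this question:
  removed field enabled from record Event (its key 5 joins the reserved list) -> matters only for Event's backward compatibility — outside the asked direction


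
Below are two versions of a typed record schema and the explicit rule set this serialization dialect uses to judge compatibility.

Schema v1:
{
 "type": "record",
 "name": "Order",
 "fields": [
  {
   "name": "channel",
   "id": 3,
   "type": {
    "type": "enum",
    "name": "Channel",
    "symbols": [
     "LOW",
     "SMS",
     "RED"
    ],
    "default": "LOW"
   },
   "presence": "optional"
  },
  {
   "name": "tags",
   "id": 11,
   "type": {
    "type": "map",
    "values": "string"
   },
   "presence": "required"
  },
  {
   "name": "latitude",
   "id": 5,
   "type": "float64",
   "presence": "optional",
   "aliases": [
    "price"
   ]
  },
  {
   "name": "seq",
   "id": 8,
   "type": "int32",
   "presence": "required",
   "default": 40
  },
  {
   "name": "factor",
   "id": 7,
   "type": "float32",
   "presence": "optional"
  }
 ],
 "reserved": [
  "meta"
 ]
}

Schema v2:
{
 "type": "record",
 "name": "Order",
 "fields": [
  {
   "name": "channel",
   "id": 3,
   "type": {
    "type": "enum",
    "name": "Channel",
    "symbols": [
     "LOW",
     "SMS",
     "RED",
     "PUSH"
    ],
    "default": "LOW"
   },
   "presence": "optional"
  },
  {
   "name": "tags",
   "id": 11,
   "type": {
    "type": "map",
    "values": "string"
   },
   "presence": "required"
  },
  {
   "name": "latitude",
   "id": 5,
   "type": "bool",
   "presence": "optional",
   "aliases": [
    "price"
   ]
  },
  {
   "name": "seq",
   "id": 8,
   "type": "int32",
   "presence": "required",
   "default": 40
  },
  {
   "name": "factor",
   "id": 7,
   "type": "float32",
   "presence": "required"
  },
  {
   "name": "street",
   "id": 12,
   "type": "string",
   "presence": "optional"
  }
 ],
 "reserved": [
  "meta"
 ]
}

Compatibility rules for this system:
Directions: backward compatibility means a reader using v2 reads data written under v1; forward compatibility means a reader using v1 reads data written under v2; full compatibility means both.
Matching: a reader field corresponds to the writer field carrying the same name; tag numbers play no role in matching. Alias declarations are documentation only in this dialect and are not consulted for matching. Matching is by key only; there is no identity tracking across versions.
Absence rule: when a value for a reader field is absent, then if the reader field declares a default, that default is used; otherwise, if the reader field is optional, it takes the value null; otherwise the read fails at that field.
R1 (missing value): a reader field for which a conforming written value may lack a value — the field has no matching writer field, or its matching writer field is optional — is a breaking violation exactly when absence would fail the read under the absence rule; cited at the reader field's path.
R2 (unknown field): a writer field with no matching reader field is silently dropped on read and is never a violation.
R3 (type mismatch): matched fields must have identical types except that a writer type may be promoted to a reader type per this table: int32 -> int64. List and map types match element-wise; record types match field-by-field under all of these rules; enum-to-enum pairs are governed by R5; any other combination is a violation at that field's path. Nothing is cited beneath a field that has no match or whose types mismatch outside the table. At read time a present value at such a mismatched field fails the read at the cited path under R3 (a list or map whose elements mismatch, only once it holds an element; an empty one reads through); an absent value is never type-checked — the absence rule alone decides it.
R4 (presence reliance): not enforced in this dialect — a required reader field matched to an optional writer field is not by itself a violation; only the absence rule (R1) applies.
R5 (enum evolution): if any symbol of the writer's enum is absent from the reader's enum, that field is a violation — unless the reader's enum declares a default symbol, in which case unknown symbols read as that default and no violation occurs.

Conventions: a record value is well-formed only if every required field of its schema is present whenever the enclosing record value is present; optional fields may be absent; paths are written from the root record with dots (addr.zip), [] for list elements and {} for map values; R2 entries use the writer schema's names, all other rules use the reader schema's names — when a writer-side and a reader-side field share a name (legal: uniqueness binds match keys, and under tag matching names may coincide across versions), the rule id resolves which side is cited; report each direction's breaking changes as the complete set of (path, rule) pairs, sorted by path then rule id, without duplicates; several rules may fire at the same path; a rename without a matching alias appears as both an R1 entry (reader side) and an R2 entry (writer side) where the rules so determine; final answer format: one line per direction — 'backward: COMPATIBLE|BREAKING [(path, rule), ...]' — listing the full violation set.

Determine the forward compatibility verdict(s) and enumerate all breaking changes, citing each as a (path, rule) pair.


forward: BREAKING [(latitude, R3)]

arrows below run writer -> reader for Order
checking forward for Order: reader v1 against writer v2:
  channel <- channel (Channel -> Channel, writer optional)
  tags <- tags (map<string, string> -> map<string, string>, writer required)
  latitude <- latitude (bool -> float64, writer optional)
  seq <- seq (int32 -> int32, writer required)
  factor <- factor (float32 -> float32, writer required)
  writer street: unknown to reader
  breaking: (latitude, R3)
  forward on Order therefore BREAKING (1)
the rest of the Order diff is inert for this question:
  enum Channel (field channel in record Order): symbol PUSH added -> no rule fires on it in Order's dialect; the asked verdict holds
  field factor in record Order: optional changed to required -> affects backward compatibility only, which is not asked
  added field street to record Order: optional string, tag 12 (in v2 it sits last) -> no rule fires on it in Order's dialect; the asked verdict holds


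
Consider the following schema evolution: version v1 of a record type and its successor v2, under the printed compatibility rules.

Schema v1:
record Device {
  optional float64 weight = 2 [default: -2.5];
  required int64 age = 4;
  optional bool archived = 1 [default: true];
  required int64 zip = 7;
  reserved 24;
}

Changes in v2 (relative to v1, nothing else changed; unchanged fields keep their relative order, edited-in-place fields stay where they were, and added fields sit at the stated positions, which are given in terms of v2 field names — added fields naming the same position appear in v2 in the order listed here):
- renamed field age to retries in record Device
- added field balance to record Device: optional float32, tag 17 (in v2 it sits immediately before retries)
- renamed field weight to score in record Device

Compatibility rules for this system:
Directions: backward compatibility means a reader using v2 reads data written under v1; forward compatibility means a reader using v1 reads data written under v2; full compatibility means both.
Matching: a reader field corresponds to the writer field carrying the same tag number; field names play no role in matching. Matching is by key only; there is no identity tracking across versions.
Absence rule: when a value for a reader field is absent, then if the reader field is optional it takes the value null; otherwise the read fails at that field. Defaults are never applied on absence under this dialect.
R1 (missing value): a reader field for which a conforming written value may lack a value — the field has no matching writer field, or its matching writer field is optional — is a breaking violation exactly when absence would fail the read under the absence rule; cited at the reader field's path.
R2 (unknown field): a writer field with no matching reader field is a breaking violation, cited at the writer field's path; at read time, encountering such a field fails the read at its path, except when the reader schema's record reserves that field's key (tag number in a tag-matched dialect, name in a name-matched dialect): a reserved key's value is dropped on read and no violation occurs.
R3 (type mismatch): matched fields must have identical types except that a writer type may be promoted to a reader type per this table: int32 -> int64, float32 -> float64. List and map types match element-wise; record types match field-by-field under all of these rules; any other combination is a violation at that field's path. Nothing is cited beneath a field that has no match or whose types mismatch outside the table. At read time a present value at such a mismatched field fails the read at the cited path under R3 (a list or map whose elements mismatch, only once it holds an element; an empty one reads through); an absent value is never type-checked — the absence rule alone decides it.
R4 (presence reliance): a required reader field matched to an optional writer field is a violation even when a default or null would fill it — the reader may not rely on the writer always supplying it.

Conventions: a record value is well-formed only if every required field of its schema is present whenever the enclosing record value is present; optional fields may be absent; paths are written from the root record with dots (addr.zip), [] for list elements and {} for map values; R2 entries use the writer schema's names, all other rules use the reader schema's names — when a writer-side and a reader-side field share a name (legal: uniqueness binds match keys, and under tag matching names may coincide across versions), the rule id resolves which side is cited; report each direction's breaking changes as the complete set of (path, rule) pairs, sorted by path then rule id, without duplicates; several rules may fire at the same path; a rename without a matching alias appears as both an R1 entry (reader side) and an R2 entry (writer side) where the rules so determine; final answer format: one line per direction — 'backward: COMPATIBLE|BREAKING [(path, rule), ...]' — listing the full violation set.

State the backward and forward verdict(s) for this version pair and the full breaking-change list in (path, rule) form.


in Device below, arrows point writer -> reader
backward pass over Device, reader schema v2, writer schema v1:
  float64 -> float64, writer optional: score aligns to weight
  balance: no writer match
  int64 -> int64, writer required: retries aligns to age
  bool -> bool, writer optional: archived aligns to archived
  int64 -> int64, writer required: zip aligns to zip
  => no violations; backward on Device: COMPATIBLE
forward pass over Device, reader schema v1, writer schema v2:
  float64 -> float64, writer optional: weight aligns to score
  int64 -> int64, writer required: age aligns to retries
  bool -> bool, writer optional: archived aligns to archived
  int64 -> int64, writer required: zip aligns to zip
  leftover writer field: balance
  violation R2 at balance
  forward on Device therefore BREAKING (1)

backward: COMPATIBLE []; forward: BREAKING [(balance, R2)]


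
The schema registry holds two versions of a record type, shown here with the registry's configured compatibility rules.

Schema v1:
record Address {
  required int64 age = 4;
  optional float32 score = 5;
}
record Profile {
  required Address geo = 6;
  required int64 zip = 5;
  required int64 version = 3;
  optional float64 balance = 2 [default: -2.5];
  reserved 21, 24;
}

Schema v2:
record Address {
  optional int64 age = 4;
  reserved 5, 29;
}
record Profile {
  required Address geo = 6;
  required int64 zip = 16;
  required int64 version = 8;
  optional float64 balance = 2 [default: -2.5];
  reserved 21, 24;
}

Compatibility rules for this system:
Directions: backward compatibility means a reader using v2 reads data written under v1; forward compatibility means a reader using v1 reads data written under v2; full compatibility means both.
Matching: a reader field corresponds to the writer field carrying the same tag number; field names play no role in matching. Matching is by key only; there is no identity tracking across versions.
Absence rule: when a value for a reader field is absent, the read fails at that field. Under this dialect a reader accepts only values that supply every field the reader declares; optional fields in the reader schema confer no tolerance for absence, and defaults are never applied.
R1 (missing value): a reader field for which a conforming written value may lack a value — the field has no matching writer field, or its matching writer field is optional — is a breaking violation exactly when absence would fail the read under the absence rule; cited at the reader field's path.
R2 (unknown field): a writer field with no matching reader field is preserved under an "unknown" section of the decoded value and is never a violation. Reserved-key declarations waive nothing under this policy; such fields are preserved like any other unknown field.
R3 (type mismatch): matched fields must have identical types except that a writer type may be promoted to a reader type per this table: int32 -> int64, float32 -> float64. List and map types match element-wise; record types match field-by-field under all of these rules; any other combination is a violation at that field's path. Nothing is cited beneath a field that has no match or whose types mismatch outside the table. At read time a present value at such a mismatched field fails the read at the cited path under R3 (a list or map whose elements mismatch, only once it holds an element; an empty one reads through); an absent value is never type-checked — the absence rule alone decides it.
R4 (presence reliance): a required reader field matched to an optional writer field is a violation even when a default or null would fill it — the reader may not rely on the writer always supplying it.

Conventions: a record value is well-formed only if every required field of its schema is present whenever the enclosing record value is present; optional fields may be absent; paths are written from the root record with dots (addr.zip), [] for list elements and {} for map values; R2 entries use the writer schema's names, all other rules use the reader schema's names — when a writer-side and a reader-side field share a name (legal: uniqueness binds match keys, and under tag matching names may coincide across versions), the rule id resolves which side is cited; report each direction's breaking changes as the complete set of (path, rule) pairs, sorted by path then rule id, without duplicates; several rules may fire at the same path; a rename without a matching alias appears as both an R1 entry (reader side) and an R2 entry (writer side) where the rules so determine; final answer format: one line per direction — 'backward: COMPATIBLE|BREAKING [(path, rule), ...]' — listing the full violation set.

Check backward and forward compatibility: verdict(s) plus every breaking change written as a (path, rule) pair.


backward: BREAKING [(balance, R1), (version, R1), (zip, R1)]; forward: BREAKING [(balance, R1), (geo.age, R1), (geo.age, R4), (geo.score, R1), (version, R1), (zip, R1)]

each type pair in Profile: writer, then reader
backward analysis of Profile with v2 as reader and v1 as writer:
  geo: Address -> Address, writer required; from geo
  zip: no writer-side match
  version: no writer-side match
  balance: float64 -> float64, writer optional; from balance
  writer zip: unknown to reader
  writer version: unknown to reader
  geo.age: int64 -> int64, writer required; from geo.age
  writer geo.score: unknown to reader
  rule R1 violated at balance
  rule R1 violated at version
  rule R1 violated at zip
  => backward: BREAKING (3)
forward analysis of Profile with v1 as reader and v2 as writer:
  geo: Address -> Address, writer required; from geo
  zip: no writer-side match
  version: no writer-side match
  balance: float64 -> float64, writer optional; from balance
  writer zip: unknown to reader
  writer version: unknown to reader
  geo.age: int64 -> int64, writer optional; from geo.age
  geo.score: no writer-side match
  rule R1 violated at balance
  rule R1 violated at geo.age
  rule R4 violated at geo.age
  rule R1 violated at geo.score
  rule R1 violated at version
  rule R1 violated at zip
  => forward: BREAKING (6)


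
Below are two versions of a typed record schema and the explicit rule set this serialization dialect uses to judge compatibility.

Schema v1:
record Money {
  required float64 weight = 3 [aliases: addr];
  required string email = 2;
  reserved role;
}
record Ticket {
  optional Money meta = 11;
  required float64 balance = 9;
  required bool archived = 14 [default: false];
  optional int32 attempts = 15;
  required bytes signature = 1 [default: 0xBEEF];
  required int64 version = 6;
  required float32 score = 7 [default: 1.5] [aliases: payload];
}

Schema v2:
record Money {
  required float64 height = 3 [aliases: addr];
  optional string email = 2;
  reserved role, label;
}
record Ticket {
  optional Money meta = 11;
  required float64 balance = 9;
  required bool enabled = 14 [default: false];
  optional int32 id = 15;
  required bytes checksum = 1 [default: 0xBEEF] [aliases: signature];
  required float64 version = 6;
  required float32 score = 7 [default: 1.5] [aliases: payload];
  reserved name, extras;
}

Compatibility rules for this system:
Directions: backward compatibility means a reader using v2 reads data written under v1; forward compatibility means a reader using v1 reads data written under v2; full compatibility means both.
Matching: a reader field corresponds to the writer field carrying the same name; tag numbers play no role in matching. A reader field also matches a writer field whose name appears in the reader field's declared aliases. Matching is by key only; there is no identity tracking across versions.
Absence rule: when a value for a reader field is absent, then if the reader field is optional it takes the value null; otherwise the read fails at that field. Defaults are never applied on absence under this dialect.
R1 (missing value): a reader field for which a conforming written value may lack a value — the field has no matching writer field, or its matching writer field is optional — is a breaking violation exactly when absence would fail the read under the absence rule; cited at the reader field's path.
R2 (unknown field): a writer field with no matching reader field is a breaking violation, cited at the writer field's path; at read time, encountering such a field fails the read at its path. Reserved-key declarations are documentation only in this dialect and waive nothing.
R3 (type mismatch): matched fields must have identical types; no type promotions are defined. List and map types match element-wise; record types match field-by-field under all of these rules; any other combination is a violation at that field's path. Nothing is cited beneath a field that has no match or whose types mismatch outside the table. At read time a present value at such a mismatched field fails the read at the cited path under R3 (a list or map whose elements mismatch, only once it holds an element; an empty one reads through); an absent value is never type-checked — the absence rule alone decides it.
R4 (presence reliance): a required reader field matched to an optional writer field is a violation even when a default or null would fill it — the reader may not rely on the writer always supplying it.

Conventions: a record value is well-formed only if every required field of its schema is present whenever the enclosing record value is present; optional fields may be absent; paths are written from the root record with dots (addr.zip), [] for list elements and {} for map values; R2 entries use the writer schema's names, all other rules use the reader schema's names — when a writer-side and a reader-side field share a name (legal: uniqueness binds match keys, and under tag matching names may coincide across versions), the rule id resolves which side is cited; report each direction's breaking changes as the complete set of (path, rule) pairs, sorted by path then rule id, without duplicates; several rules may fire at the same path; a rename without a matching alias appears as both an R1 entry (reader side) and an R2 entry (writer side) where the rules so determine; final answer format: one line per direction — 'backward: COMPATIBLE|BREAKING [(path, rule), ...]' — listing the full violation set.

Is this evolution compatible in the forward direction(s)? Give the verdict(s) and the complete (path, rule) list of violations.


arrows below run writer -> reader for Ticket
forward on Ticket — v1 reading data written by v2:
  meta: Money -> Money, writer optional; from meta
  balance: float64 -> float64, writer required; from balance
  no writer field matches reader archived
  no writer field matches reader attempts
  no writer field matches reader signature
  version: float64 -> int64, writer required; from version
  score: float32 -> float32, writer required; from score
  writer field enabled has no reader counterpart
  writer field id has no reader counterpart
  writer field checksum has no reader counterpart
  no writer field matches reader meta.weight
  meta.email: string -> string, writer optional; from meta.email
  writer field meta.height has no reader counterpart
  R1 fires at archived
  R2 fires at checksum
  R2 fires at enabled
  R2 fires at id
  R1 fires at meta.email
  R4 fires at meta.email
  R2 fires at meta.height
  R1 fires at meta.weight
  R1 fires at signature
  R3 fires at version
  forward on Ticket therefore BREAKING (10)

forward: BREAKING [(archived, R1), (checksum, R2), (enabled, R2), (id, R2), (meta.email, R1), (meta.email, R4), (meta.height, R2), (meta.weight, R1), (signature, R1), (version, R3)]


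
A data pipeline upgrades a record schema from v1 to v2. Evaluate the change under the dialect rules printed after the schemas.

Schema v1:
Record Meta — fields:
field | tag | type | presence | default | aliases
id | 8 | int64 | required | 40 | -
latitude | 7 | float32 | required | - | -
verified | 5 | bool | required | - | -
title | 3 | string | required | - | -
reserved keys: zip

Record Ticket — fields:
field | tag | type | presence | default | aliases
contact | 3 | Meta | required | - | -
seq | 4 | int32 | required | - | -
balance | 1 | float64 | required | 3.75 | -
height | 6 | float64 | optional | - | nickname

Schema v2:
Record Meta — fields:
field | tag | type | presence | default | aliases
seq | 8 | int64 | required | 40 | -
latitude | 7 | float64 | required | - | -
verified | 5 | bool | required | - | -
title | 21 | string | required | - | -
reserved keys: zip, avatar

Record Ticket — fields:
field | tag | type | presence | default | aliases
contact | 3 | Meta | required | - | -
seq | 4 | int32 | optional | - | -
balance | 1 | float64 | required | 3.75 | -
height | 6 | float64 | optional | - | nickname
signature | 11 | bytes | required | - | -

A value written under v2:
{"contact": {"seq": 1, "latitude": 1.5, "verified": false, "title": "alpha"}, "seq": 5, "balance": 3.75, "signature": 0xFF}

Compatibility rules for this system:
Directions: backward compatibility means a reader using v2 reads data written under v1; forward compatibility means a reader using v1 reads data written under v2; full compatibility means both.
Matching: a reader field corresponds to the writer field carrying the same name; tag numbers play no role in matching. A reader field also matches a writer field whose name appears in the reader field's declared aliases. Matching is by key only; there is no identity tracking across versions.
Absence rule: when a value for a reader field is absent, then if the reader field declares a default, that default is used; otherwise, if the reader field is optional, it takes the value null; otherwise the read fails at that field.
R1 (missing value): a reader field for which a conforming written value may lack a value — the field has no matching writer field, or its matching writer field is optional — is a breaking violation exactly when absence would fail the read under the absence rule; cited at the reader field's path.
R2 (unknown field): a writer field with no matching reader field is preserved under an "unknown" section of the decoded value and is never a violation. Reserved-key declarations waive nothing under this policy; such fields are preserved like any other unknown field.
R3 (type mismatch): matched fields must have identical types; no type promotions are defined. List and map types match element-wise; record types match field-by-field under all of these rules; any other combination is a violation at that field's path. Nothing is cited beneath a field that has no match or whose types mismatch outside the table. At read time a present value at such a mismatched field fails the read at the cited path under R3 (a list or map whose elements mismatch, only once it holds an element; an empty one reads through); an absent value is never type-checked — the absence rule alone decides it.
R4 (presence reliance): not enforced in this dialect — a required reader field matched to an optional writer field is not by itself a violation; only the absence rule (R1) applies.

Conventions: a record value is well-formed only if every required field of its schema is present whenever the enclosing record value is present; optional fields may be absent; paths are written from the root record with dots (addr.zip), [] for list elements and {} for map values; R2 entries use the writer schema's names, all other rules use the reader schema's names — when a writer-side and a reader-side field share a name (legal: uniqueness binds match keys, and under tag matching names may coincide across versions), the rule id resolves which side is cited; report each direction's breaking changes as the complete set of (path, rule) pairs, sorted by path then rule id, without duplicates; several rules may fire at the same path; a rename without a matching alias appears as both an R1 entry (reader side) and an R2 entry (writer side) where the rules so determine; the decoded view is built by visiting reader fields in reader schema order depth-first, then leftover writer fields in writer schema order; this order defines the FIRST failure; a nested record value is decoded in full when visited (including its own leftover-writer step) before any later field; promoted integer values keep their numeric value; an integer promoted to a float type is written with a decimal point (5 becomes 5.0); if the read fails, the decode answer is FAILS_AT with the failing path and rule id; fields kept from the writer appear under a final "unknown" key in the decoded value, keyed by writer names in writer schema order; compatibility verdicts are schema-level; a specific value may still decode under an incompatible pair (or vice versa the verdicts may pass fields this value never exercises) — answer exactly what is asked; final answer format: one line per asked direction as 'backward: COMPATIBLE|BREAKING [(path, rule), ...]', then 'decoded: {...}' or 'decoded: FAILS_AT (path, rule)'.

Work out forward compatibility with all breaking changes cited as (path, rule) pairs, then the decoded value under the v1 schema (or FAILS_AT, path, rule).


forward: BREAKING [(contact.latitude, R3), (seq, R1)]; decoded: FAILS_AT (contact.latitude, R3)

in Ticket below, arrows point writer -> reader
forward for Ticket (reader v1, writer v2):
  Meta -> Meta, writer required: contact aligns to contact
  int32 -> int32, writer optional: seq aligns to seq
  float64 -> float64, writer required: balance aligns to balance
  float64 -> float64, writer optional: height aligns to height
  signature (writer side), unknown to reader
  contact.id: no writer match
  float64 -> float32, writer required: contact.latitude aligns to contact.latitude
  bool -> bool, writer required: contact.verified aligns to contact.verified
  string -> string, writer required: contact.title aligns to contact.title
  contact.seq (writer side), unknown to reader
  rule R3 violated at contact.latitude
  rule R1 violated at seq
  => 2 violation(s): forward is BREAKING for Ticket
decode (reader v1):
  contact.id := 40 (no value, default fills)
  read fails at contact.latitude under R3
  => FAILS_AT (contact.latitude, R3)
the rest of the Ticket diff is inert for this question:
  added field signature to record Ticket: required bytes, tag 11 (in v2 it sits last) -> matters only for Ticket's backward compatibility — outside the asked direction
  field title in record Meta: tag 3 changed to 21 -> fires no rule on Ticket, leaving the asked answer as it is
  renamed field id to seq in record Meta -> fires no rule on Ticket, leaving the asked answer as it is
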